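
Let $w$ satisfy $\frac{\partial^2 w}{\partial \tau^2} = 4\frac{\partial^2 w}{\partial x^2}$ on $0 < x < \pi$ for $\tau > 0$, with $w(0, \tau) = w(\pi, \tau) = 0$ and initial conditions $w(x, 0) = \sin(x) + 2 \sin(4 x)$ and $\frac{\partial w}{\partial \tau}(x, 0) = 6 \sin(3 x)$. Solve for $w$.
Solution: Separating variables: $w = \sum [A_n \cos(\omega_n \tau) + B_n \sin(\omega_n \tau)] \sin(nx)$, $\omega_n = 2n$. From ICs ($B_n$ = velocity coefficient / $\omega_n$): $A_1=1, A_4=2, B_3=1$.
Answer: $w(x, \tau) = \sin(6 \tau) \sin(3 x) + \sin(x) \cos(2 \tau) + 2 \sin(4 x) \cos(8 \tau)$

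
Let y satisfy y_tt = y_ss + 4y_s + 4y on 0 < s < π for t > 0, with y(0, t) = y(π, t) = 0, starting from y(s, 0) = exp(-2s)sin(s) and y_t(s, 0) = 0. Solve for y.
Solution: Substitute y = exp(-2s)u.
Then y_s = exp(-2s)(u_s - 2u), y_ss = exp(-2s)(u_ss - 4u_s + 4u), y_tt = exp(-2s)u_tt; substituting and dividing by exp(-2s), the lower-order terms cancel: u_tt = u_ss (standard wave equation).
Data for u: u(s,0) = exp(2s)y(s,0) = sin(s); u_t(s,0) = exp(2s)y_t(s,0) = 0. The boundary conditions carry over: u(0,t) = u(π,t) = 0.
Separating variables: u = Σ [A_n cos(ω_n t) + B_n sin(ω_n t)] sin(ns), ω_n = n. From ICs: A_1=1.
So u(s,t) = sin(s)cos(t), and y(s,t) = exp(-2s)u(s,t).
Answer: y(s, t) = exp(-2s)sin(s)cos(t)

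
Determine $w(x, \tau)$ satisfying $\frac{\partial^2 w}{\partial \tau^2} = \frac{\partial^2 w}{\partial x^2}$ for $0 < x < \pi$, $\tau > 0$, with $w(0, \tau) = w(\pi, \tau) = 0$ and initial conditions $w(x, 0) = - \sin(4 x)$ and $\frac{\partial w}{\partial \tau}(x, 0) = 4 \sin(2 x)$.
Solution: Separating variables: $w = \sum [A_n \cos(\omega_n \tau) + B_n \sin(\omega_n \tau)] \sin(nx)$, $\omega_n = n$. From ICs ($B_n$ = velocity coefficient / $\omega_n$): $A_4=-1, B_2=2$.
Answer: $w(x, \tau) = 2 \sin(2 \tau) \sin(2 x) -  \sin(4 x) \cos(4 \tau)$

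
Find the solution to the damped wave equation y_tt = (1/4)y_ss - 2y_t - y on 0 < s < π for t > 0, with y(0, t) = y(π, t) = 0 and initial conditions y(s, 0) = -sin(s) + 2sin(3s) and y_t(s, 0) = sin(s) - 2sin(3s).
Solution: Substitute y = exp(-t)u, i.e. u = exp(t)y.
By the product rule, y_t = exp(-t)(u_t - u), y_tt = exp(-t)(u_tt - 2u_t + u), y_ss = exp(-t)u_ss.
Substituting into the PDE and dividing by exp(-t): u_tt - 2u_t + u = (1/4)u_ss - 2(u_t - u) - u.
The lower-order terms cancel, leaving the standard wave equation u_tt = (1/4)u_ss.
Initial data for u: u(s,0) = y(s,0) = -sin(s) + 2sin(3s); u_t(s,0) = y_t(s,0) + y(s,0) = 0. The boundary conditions carry over: u(0,t) = u(π,t) = 0.
Solve for u:
  Using separation of variables u = X(s)T(t):
  Eigenfunctions: sin(ns), n = 1, 2, 3, ...
  General solution: u(s, t) = Σ [A_n cos(n t/2) + B_n sin(n t/2)] sin(ns)
  From u(s,0) = -sin(s) + 2sin(3s): A_1=-1, A_3=2. From u_t(s,0) = 0: all B_n = 0.
Hence u(s,t) = -sin(s)cos(t/2) + 2sin(3s)cos(3t/2).
Transform back: y(s,t) = exp(-t)u(s,t).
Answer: y(s, t) = -exp(-t)sin(s)cos(t/2) + 2exp(-t)sin(3s)cos(3t/2)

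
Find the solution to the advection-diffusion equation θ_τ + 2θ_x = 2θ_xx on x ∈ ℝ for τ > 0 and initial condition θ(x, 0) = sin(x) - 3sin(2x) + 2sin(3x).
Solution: Moving frame: η = x - 2τ, σ = τ, θ = u(η,σ), so θ_τ = u_σ - 2u_η and θ_xx = u_ηη.
Hence θ_τ + 2θ_x = u_σ and the PDE becomes the heat equation u_σ = 2u_ηη on η ∈ ℝ.
Initial data: u(η,0) = θ(η,0) = sin(η) - 3sin(2η) + 2sin(3η). Each mode sin(nη) decays as exp(-2n²σ) on ℝ, so u(η,σ) = Σ c_n exp(-2n²σ) sin(nη) with c_1=1, c_2=-3, c_3=2: u(η,σ) = exp(-2σ)sin(η) - 3exp(-8σ)sin(2η) + 2exp(-18σ)sin(3η).
Substituting back: θ(x,τ) = u(x - 2τ, τ).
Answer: θ(x, τ) = exp(-2τ)sin(x - 2τ) - 3exp(-8τ)sin(2x - 4τ) + 2exp(-18τ)sin(3x - 6τ)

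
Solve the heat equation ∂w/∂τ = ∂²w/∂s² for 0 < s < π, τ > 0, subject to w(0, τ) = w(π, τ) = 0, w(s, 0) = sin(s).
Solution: Separating variables: w = Σ c_n exp(-n²τ) sin(ns). From w(s,0) = sin(s): c_1=1.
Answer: w(s, τ) = exp(-τ)sin(s)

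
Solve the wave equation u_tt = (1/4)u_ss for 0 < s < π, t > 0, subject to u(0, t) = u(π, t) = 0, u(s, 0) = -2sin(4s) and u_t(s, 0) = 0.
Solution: Using separation of variables u = X(s)T(t):
Eigenfunctions: sin(ns), n = 1, 2, 3, ...
General solution: u(s, t) = Σ [A_n cos(n t/2) + B_n sin(n t/2)] sin(ns)
From u(s,0) = -2sin(4s): A_4=-2. From u_t(s,0) = 0: all B_n = 0.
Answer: u(s, t) = -2sin(4s)cos(2t)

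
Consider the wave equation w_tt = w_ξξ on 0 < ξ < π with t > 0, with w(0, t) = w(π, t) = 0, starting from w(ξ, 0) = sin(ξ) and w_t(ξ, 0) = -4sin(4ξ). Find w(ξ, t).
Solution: Using separation of variables w = X(ξ)T(t):
Eigenfunctions: sin(nξ), n = 1, 2, 3, ...
General solution: w(ξ, t) = Σ [A_n cos(n t) + B_n sin(n t)] sin(nξ)
From w(ξ,0) = sin(ξ): A_1=1. From w_t(ξ,0) = -4sin(4ξ), using w_t(ξ,0) = Σ ω_n B_n sin(nξ) with ω_n = n: B_4 = (-4)/4 = -1.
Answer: w(ξ, t) = -sin(4t)sin(4ξ) + sin(ξ)cos(t)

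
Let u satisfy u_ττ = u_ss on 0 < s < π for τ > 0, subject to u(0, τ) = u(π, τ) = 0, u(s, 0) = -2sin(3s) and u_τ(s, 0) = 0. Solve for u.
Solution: Using separation of variables u = X(s)T(τ):
Eigenfunctions: sin(ns), n = 1, 2, 3, ...
General solution: u(s, τ) = Σ [A_n cos(n τ) + B_n sin(n τ)] sin(ns)
From u(s,0) = -2sin(3s): A_3=-2. From u_τ(s,0) = 0: all B_n = 0.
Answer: u(s, τ) = -2sin(3s)cos(3τ)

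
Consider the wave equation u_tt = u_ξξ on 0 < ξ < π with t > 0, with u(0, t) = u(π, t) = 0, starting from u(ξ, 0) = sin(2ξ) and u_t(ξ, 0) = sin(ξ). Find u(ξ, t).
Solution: Using separation of variables u = X(ξ)T(t):
Eigenfunctions: sin(nξ), n = 1, 2, 3, ...
General solution: u(ξ, t) = Σ [A_n cos(n t) + B_n sin(n t)] sin(nξ)
From u(ξ,0) = sin(2ξ): A_2=1. From u_t(ξ,0) = sin(ξ), using u_t(ξ,0) = Σ ω_n B_n sin(nξ) with ω_n = n: B_1 = 1/1 = 1.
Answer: u(ξ, t) = sin(t)sin(ξ) + sin(2ξ)cos(2t)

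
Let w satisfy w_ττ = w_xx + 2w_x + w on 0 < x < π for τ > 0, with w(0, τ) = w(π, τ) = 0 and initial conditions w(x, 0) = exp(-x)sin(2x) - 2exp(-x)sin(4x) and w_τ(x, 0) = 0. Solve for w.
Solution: Substitute w = exp(-x)u, i.e. u = exp(x)w.
By the product rule, w_x = exp(-x)(u_x - u), w_xx = exp(-x)(u_xx - 2u_x + u), w_ττ = exp(-x)u_ττ.
Substituting into the PDE and dividing by exp(-x): u_ττ = (u_xx - 2u_x + u) + 2(u_x - u) + u.
The lower-order terms cancel, leaving the standard wave equation u_ττ = u_xx.
Initial data for u: u(x,0) = exp(x)w(x,0) = sin(2x) - 2sin(4x); u_τ(x,0) = exp(x)w_τ(x,0) = 0. The boundary conditions carry over: u(0,τ) = u(π,τ) = 0.
Solve for u:
  Using separation of variables u = X(x)T(τ):
  Eigenfunctions: sin(nx), n = 1, 2, 3, ...
  General solution: u(x, τ) = Σ [A_n cos(n τ) + B_n sin(n τ)] sin(nx)
  From u(x,0) = sin(2x) - 2sin(4x): A_2=1, A_4=-2. From u_τ(x,0) = 0: all B_n = 0.
Hence u(x,τ) = sin(2x)cos(2τ) - 2sin(4x)cos(4τ).
Transform back: w(x,τ) = exp(-x)u(x,τ).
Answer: w(x, τ) = exp(-x)sin(2x)cos(2τ) - 2exp(-x)sin(4x)cos(4τ)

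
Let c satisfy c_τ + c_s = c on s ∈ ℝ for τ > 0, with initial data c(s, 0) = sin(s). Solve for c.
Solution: Substitute c = exp(τ)u.
Then c_τ = exp(τ)(u_τ + u), c_s = exp(τ)u_s; substituting and dividing by exp(τ), the lower-order terms cancel: u_τ + u_s = 0 (standard advection equation).
Data for u: u(s,0) = c(s,0) = sin(s).
By characteristics (ds/dτ = 1), u(s,τ) = f(s - τ) with f = u(·, 0).
So u(s,τ) = sin(s - τ), and c(s,τ) = exp(τ)u(s,τ).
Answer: c(s, τ) = exp(τ)sin(s - τ)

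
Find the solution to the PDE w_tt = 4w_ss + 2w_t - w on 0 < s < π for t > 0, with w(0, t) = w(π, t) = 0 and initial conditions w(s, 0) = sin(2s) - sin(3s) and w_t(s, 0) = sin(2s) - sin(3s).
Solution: Substitute w = exp(t)u, i.e. u = exp(-t)w.
By the product rule, w_t = exp(t)(u_t + u), w_tt = exp(t)(u_tt + 2u_t + u), w_ss = exp(t)u_ss.
Substituting into the PDE and dividing by exp(t): u_tt + 2u_t + u = 4u_ss + 2(u_t + u) - u.
The lower-order terms cancel, leaving the standard wave equation u_tt = 4u_ss.
Initial data for u: u(s,0) = w(s,0) = sin(2s) - sin(3s); u_t(s,0) = w_t(s,0) - w(s,0) = 0. The boundary conditions carry over: u(0,t) = u(π,t) = 0.
Solve for u:
  Using separation of variables u = X(s)T(t):
  Eigenfunctions: sin(ns), n = 1, 2, 3, ...
  General solution: u(s, t) = Σ [A_n cos(2n t) + B_n sin(2n t)] sin(ns)
  From u(s,0) = sin(2s) - sin(3s): A_2=1, A_3=-1. From u_t(s,0) = 0: all B_n = 0.
Hence u(s,t) = sin(2s)cos(4t) - sin(3s)cos(6t).
Transform back: w(s,t) = exp(t)u(s,t).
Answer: w(s, t) = exp(t)sin(2s)cos(4t) - exp(t)sin(3s)cos(6t)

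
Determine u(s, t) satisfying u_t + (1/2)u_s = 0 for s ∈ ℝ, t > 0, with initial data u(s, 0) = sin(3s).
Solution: By method of characteristics (waves move right with speed 1/2):
Along characteristics s - (1/2)t = const, u is constant, so u(s,t) = f(s - (1/2)t) with f = u(·, 0).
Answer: u(s, t) = sin(3s - 3t/2)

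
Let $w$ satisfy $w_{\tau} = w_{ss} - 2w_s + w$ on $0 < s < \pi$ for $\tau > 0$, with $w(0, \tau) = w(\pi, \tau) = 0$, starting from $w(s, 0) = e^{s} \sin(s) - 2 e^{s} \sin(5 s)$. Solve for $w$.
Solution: Substitute $w = e^{s}u$.
Then $w_s = e^{s}(u_s + u)$, $w_{ss} = e^{s}(u_{ss} + 2u_s + u)$, $w_{\tau} = e^{s}u_{\tau}$; substituting and dividing by $e^{s}$, the lower-order terms cancel: $u_{\tau} = u_{ss}$ (standard heat equation).
Data for $u$: $u(s,0) = e^{-s}w(s,0) = \sin(s) - 2 \sin(5 s)$. The boundary conditions carry over: $u(0,\tau) = u(\pi,\tau) = 0$.
Separating variables: $u = \sum c_n e^{-n^2\tau} \sin(ns)$. From $u(s,0) = \sin(s) - 2 \sin(5 s)$: $c_1=1, c_5=-2$.
So $u(s,\tau) = e^{-\tau} \sin(s) - 2 e^{-25 \tau} \sin(5 s)$, and $w(s,\tau) = e^{s}u(s,\tau)$.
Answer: $w(s, \tau) = e^{-\tau} e^{s} \sin(s) - 2 e^{-25 \tau} e^{s} \sin(5 s)$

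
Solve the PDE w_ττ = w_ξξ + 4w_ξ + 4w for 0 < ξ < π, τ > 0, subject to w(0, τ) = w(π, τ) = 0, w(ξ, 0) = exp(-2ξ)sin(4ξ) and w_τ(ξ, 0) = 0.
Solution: Substitute w = exp(-2ξ)u, i.e. u = exp(2ξ)w.
By the product rule, w_ξ = exp(-2ξ)(u_ξ - 2u), w_ξξ = exp(-2ξ)(u_ξξ - 4u_ξ + 4u), w_ττ = exp(-2ξ)u_ττ.
Substituting into the PDE and dividing by exp(-2ξ): u_ττ = (u_ξξ - 4u_ξ + 4u) + 4(u_ξ - 2u) + 4u.
The lower-order terms cancel, leaving the standard wave equation u_ττ = u_ξξ.
Initial data for u: u(ξ,0) = exp(2ξ)w(ξ,0) = sin(4ξ); u_τ(ξ,0) = exp(2ξ)w_τ(ξ,0) = 0. The boundary conditions carry over: u(0,τ) = u(π,τ) = 0.
Solve for u:
  Using separation of variables u = X(ξ)T(τ):
  Eigenfunctions: sin(nξ), n = 1, 2, 3, ...
  General solution: u(ξ, τ) = Σ [A_n cos(n τ) + B_n sin(n τ)] sin(nξ)
  From u(ξ,0) = sin(4ξ): A_4=1. From u_τ(ξ,0) = 0: all B_n = 0.
Hence u(ξ,τ) = sin(4ξ)cos(4τ).
Transform back: w(ξ,τ) = exp(-2ξ)u(ξ,τ).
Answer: w(ξ, τ) = exp(-2ξ)sin(4ξ)cos(4τ)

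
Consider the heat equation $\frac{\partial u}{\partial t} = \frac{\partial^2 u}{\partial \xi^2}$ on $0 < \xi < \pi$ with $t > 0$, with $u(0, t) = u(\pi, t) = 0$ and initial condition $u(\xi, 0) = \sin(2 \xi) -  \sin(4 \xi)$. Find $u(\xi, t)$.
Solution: Using separation of variables $u = X(\xi)T(t)$:
Eigenfunctions: $\sin(n\xi)$, $n = 1, 2, 3, \ldots$
General solution: $u(\xi, t) = \sum c_n \sin(n\xi) e^{-n^2 t}$
Matching $u(\xi,0) = \sin(2 \xi) - \sin(4 \xi)$ term by term: $c_2=1, c_4=-1$.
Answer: $u(\xi, t) = e^{-4 t} \sin(2 \xi) -  e^{-16 t} \sin(4 \xi)$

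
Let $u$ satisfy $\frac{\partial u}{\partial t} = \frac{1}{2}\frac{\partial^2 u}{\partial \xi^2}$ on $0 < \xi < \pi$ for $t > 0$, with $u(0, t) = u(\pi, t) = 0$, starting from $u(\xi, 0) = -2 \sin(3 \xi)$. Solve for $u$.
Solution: Using separation of variables $u = X(\xi)T(t)$:
Eigenfunctions: $\sin(n\xi)$, $n = 1, 2, 3, \ldots$
General solution: $u(\xi, t) = \sum c_n \sin(n\xi) e^{-n^2 t/2}$
Matching $u(\xi,0) = -2 \sin(3 \xi)$ term by term: $c_3=-2$.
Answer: $u(\xi, t) = -2 e^{-9 t/2} \sin(3 \xi)$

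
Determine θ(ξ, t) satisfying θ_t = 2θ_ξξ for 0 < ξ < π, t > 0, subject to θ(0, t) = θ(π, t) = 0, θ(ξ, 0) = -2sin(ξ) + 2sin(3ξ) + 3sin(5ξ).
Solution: Separating variables: θ = Σ c_n exp(-2n²t) sin(nξ). From θ(ξ,0) = -2sin(ξ) + 2sin(3ξ) + 3sin(5ξ): c_1=-2, c_3=2, c_5=3.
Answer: θ(ξ, t) = -2exp(-2t)sin(ξ) + 2exp(-18t)sin(3ξ) + 3exp(-50t)sin(5ξ)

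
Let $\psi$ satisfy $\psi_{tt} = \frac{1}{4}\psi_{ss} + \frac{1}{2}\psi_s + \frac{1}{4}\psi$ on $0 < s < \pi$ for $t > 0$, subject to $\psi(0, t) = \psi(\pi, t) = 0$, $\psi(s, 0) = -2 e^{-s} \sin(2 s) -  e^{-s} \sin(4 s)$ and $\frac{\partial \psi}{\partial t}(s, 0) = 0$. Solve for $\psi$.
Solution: Substitute $\psi = e^{-s}u$.
Then $\psi_s = e^{-s}(u_s - u)$, $\psi_{ss} = e^{-s}(u_{ss} - 2u_s + u)$, $\psi_{tt} = e^{-s}u_{tt}$; substituting and dividing by $e^{-s}$, the lower-order terms cancel: $u_{tt} = \frac{1}{4}u_{ss}$ (standard wave equation).
Data for $u$: $u(s,0) = e^{s}\psi(s,0) = -2 \sin(2 s) - \sin(4 s)$; $u_t(s,0) = e^{s}\psi_t(s,0) = 0$. The boundary conditions carry over: $u(0,t) = u(\pi,t) = 0$.
Separating variables: $u = \sum [A_n \cos(\omega_n t) + B_n \sin(\omega_n t)] \sin(ns)$, $\omega_n = n/2$. From ICs: $A_2=-2, A_4=-1$.
So $u(s,t) = -2 \sin(2 s) \cos(t) - \sin(4 s) \cos(2 t)$, and $\psi(s,t) = e^{-s}u(s,t)$.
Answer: $\psi(s, t) = -2 e^{-s} \sin(2 s) \cos(t) -  e^{-s} \sin(4 s) \cos(2 t)$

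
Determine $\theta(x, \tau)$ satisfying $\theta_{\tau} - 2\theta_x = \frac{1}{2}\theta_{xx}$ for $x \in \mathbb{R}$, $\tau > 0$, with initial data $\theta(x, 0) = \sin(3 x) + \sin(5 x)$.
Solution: Change to a moving frame: let $\eta = x + 2\tau$, $\sigma = \tau$ and write $\theta(x,\tau) = u(\eta,\sigma)$.
By the chain rule $\theta_{\tau} = u_{\sigma} + 2u_{\eta}$, $\theta_x = u_{\eta}$, $\theta_{xx} = u_{\eta\eta}$.
Then $\theta_{\tau} - 2\theta_x = u_{\sigma}$: the advection term cancels and the PDE becomes the heat equation $u_{\sigma} = \frac{1}{2}u_{\eta\eta}$ on $\eta \in \mathbb{R}$.
Initial data: $u(\eta,0) = \theta(\eta,0) = \sin(3 \eta) + \sin(5 \eta)$.
On $\eta \in \mathbb{R}$ each mode satisfies $(\sin(n\eta))'' = -n^2 \sin(n\eta)$, so $e^{-n^2\sigma/2} \sin(n\eta)$ solves the heat equation; by superposition $u(\eta,\sigma) = \sum c_n e^{-n^2\sigma/2} \sin(n\eta)$.
Reading off the coefficients: $c_3=1, c_5=1$, so $u(\eta,\sigma) = e^{-9 \sigma/2} \sin(3 \eta) + e^{-25 \sigma/2} \sin(5 \eta)$.
Substituting back $\eta = x + 2\tau$, $\sigma = \tau$: $\theta(x,\tau) = u(x + 2\tau, \tau)$.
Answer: $\theta(x, \tau) = e^{-9 \tau/2} \sin(6 \tau + 3 x) + e^{-25 \tau/2} \sin(10 \tau + 5 x)$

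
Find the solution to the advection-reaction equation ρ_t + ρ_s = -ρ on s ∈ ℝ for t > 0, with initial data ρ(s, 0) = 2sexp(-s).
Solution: Substitute ρ = exp(-s)u, i.e. u = exp(s)ρ.
By the product rule, ρ_s = exp(-s)(u_s - u), ρ_t = exp(-s)u_t.
Substituting into the PDE and dividing by exp(-s): u_t + (u_s - u) = -u.
The lower-order terms cancel, leaving the standard advection equation u_t + u_s = 0.
Initial data for u: u(s,0) = exp(s)ρ(s,0) = 2s.
Solve for u:
  By method of characteristics (waves move right with speed 1):
  Along characteristics s - t = const, u is constant, so u(s,t) = f(s - t) with f = u(·, 0).
Hence u(s,t) = 2s - 2t.
Transform back: ρ(s,t) = exp(-s)u(s,t).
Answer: ρ(s, t) = 2sexp(-s) - 2texp(-s)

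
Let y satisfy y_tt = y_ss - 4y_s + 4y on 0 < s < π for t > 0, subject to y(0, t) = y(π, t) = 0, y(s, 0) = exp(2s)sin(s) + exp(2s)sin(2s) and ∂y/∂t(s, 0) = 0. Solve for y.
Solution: Substitute y = exp(2s)u, i.e. u = exp(-2s)y.
By the product rule, y_s = exp(2s)(u_s + 2u), y_ss = exp(2s)(u_ss + 4u_s + 4u), y_tt = exp(2s)u_tt.
Substituting into the PDE and dividing by exp(2s): u_tt = (u_ss + 4u_s + 4u) - 4(u_s + 2u) + 4u.
The lower-order terms cancel, leaving the standard wave equation u_tt = u_ss.
Initial data for u: u(s,0) = exp(-2s)y(s,0) = sin(s) + sin(2s); u_t(s,0) = exp(-2s)y_t(s,0) = 0. The boundary conditions carry over: u(0,t) = u(π,t) = 0.
Solve for u:
  Using separation of variables u = X(s)T(t):
  Eigenfunctions: sin(ns), n = 1, 2, 3, ...
  General solution: u(s, t) = Σ [A_n cos(n t) + B_n sin(n t)] sin(ns)
  From u(s,0) = sin(s) + sin(2s): A_1=1, A_2=1. From u_t(s,0) = 0: all B_n = 0.
Hence u(s,t) = sin(s)cos(t) + sin(2s)cos(2t).
Transform back: y(s,t) = exp(2s)u(s,t).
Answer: y(s, t) = exp(2s)sin(s)cos(t) + exp(2s)sin(2s)cos(2t)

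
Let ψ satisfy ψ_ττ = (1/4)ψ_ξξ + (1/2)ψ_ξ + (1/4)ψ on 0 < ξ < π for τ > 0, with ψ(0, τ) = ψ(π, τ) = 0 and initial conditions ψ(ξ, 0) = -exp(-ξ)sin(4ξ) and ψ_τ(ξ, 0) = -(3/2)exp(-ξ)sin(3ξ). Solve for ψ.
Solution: Substitute ψ = exp(-ξ)u.
Then ψ_ξ = exp(-ξ)(u_ξ - u), ψ_ξξ = exp(-ξ)(u_ξξ - 2u_ξ + u), ψ_ττ = exp(-ξ)u_ττ; substituting and dividing by exp(-ξ), the lower-order terms cancel: u_ττ = (1/4)u_ξξ (standard wave equation).
Data for u: u(ξ,0) = exp(ξ)ψ(ξ,0) = -sin(4ξ); u_τ(ξ,0) = exp(ξ)ψ_τ(ξ,0) = -(3/2)sin(3ξ). The boundary conditions carry over: u(0,τ) = u(π,τ) = 0.
Separating variables: u = Σ [A_n cos(ω_n τ) + B_n sin(ω_n τ)] sin(nξ), ω_n = n/2. From ICs (B_n = velocity coefficient / ω_n): A_4=-1, B_3=-1.
So u(ξ,τ) = -sin(3ξ)sin(3τ/2) - sin(4ξ)cos(2τ), and ψ(ξ,τ) = exp(-ξ)u(ξ,τ).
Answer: ψ(ξ, τ) = -exp(-ξ)sin(3ξ)sin(3τ/2) - exp(-ξ)sin(4ξ)cos(2τ)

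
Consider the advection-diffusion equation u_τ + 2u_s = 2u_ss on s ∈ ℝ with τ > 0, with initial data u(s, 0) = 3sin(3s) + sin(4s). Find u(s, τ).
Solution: Change to a moving frame: let η = s - 2τ, σ = τ and write u(s,τ) = w(η,σ).
By the chain rule u_τ = w_σ - 2w_η, u_s = w_η, u_ss = w_ηη.
Then u_τ + 2u_s = w_σ: the advection term cancels and the PDE becomes the heat equation w_σ = 2w_ηη on η ∈ ℝ.
Initial data: w(η,0) = u(η,0) = 3sin(3η) + sin(4η).
On η ∈ ℝ each mode satisfies (sin(nη))″ = -n² sin(nη), so exp(-2n²σ) sin(nη) solves the heat equation; by superposition w(η,σ) = Σ c_n exp(-2n²σ) sin(nη).
Reading off the coefficients: c_3=3, c_4=1, so w(η,σ) = 3exp(-18σ)sin(3η) + exp(-32σ)sin(4η).
Substituting back η = s - 2τ, σ = τ: u(s,τ) = w(s - 2τ, τ).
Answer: u(s, τ) = 3exp(-18τ)sin(3s - 6τ) + exp(-32τ)sin(4s - 8τ)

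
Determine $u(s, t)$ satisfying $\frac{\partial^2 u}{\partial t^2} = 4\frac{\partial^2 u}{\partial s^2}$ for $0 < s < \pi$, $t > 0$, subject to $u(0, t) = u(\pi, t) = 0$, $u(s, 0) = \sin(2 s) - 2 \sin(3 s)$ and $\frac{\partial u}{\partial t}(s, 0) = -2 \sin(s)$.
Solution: Separating variables: $u = \sum [A_n \cos(\omega_n t) + B_n \sin(\omega_n t)] \sin(ns)$, $\omega_n = 2n$. From ICs ($B_n$ = velocity coefficient / $\omega_n$): $A_2=1, A_3=-2, B_1=-1$.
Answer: $u(s, t) = - \sin(s) \sin(2 t) + \sin(2 s) \cos(4 t) - 2 \sin(3 s) \cos(6 t)$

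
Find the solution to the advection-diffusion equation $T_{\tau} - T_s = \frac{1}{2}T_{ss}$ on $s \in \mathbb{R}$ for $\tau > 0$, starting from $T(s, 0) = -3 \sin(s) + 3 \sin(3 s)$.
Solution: Moving frame: $\eta = s + \tau$, $\sigma = \tau$, $T = u(\eta,\sigma)$, so $T_{\tau} = u_{\sigma} + u_{\eta}$ and $T_{ss} = u_{\eta\eta}$.
Hence $T_{\tau} - T_s = u_{\sigma}$ and the PDE becomes the heat equation $u_{\sigma} = \frac{1}{2}u_{\eta\eta}$ on $\eta \in \mathbb{R}$.
Initial data: $u(\eta,0) = T(\eta,0) = -3 \sin(\eta) + 3 \sin(3 \eta)$. Each mode $\sin(n\eta)$ decays as $e^{-n^2\sigma/2}$ on $\mathbb{R}$, so $u(\eta,\sigma) = \sum c_n e^{-n^2\sigma/2} \sin(n\eta)$ with $c_1=-3, c_3=3$: $u(\eta,\sigma) = -3 e^{-\sigma/2} \sin(\eta) + 3 e^{-9 \sigma/2} \sin(3 \eta)$.
Substituting back: $T(s,\tau) = u(s + \tau, \tau)$.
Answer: $T(s, \tau) = -3 e^{-\tau/2} \sin(\tau + s) + 3 e^{-9 \tau/2} \sin(3 \tau + 3 s)$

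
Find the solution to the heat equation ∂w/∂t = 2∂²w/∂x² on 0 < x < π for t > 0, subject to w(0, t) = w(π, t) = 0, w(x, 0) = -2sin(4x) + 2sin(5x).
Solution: Separating variables: w = Σ c_n exp(-2n²t) sin(nx). From w(x,0) = -2sin(4x) + 2sin(5x): c_4=-2, c_5=2.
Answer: w(x, t) = -2exp(-32t)sin(4x) + 2exp(-50t)sin(5x)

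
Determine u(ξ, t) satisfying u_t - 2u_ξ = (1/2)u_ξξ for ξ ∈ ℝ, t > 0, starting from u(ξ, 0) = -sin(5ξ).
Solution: Change to a moving frame: let η = ξ + 2t, σ = t and write u(ξ,t) = w(η,σ).
By the chain rule u_t = w_σ + 2w_η, u_ξ = w_η, u_ξξ = w_ηη.
Then u_t - 2u_ξ = w_σ: the advection term cancels and the PDE becomes the heat equation w_σ = (1/2)w_ηη on η ∈ ℝ.
Initial data: w(η,0) = u(η,0) = -sin(5η).
On η ∈ ℝ each mode satisfies (sin(nη))″ = -n² sin(nη), so exp(-n²σ/2) sin(nη) solves the heat equation; by superposition w(η,σ) = Σ c_n exp(-n²σ/2) sin(nη).
Reading off the coefficients: c_5=-1, so w(η,σ) = -exp(-25σ/2)sin(5η).
Substituting back η = ξ + 2t, σ = t: u(ξ,t) = w(ξ + 2t, t).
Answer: u(ξ, t) = -exp(-25t/2)sin(10t + 5ξ)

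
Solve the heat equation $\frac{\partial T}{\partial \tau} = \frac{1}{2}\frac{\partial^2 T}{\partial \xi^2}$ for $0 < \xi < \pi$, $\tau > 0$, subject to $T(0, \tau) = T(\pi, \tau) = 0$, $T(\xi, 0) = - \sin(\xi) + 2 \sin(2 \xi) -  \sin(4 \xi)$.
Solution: Using separation of variables $T = X(\xi)G(\tau)$:
Eigenfunctions: $\sin(n\xi)$, $n = 1, 2, 3, \ldots$
General solution: $T(\xi, \tau) = \sum c_n \sin(n\xi) e^{-n^2 \tau/2}$
Matching $T(\xi,0) = - \sin(\xi) + 2 \sin(2 \xi) - \sin(4 \xi)$ term by term: $c_1=-1, c_2=2, c_4=-1$.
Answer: $T(\xi, \tau) = 2 e^{-2 \tau} \sin(2 \xi) -  e^{-8 \tau} \sin(4 \xi) -  e^{-\tau/2} \sin(\xi)$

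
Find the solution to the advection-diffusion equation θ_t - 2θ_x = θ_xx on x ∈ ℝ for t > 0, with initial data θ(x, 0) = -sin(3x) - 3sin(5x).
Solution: Moving frame: η = x + 2t, σ = t, θ = u(η,σ), so θ_t = u_σ + 2u_η and θ_xx = u_ηη.
Hence θ_t - 2θ_x = u_σ and the PDE becomes the heat equation u_σ = u_ηη on η ∈ ℝ.
Initial data: u(η,0) = θ(η,0) = -sin(3η) - 3sin(5η). Each mode sin(nη) decays as exp(-n²σ) on ℝ, so u(η,σ) = Σ c_n exp(-n²σ) sin(nη) with c_3=-1, c_5=-3: u(η,σ) = -exp(-9σ)sin(3η) - 3exp(-25σ)sin(5η).
Substituting back: θ(x,t) = u(x + 2t, t).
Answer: θ(x, t) = -exp(-9t)sin(6t + 3x) - 3exp(-25t)sin(10t + 5x)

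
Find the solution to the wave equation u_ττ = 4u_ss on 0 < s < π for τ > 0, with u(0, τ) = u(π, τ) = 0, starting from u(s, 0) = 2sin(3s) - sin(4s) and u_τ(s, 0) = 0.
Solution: Separating variables: u = Σ [A_n cos(ω_n τ) + B_n sin(ω_n τ)] sin(ns), ω_n = 2n. From ICs: A_3=2, A_4=-1.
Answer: u(s, τ) = 2sin(3s)cos(6τ) - sin(4s)cos(8τ)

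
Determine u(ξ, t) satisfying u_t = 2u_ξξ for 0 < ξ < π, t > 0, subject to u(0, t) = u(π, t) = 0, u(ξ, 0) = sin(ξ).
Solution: Separating variables: u = Σ c_n exp(-2n²t) sin(nξ). From u(ξ,0) = sin(ξ): c_1=1.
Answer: u(ξ, t) = exp(-2t)sin(ξ)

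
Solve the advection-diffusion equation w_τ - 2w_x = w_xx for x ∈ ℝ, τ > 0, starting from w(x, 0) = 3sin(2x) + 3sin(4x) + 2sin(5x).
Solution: Change to a moving frame: let η = x + 2τ, σ = τ and write w(x,τ) = u(η,σ).
By the chain rule w_τ = u_σ + 2u_η, w_x = u_η, w_xx = u_ηη.
Then w_τ - 2w_x = u_σ: the advection term cancels and the PDE becomes the heat equation u_σ = u_ηη on η ∈ ℝ.
Initial data: u(η,0) = w(η,0) = 3sin(2η) + 3sin(4η) + 2sin(5η).
On η ∈ ℝ each mode satisfies (sin(nη))″ = -n² sin(nη), so exp(-n²σ) sin(nη) solves the heat equation; by superposition u(η,σ) = Σ c_n exp(-n²σ) sin(nη).
Reading off the coefficients: c_2=3, c_4=3, c_5=2, so u(η,σ) = 3exp(-4σ)sin(2η) + 3exp(-16σ)sin(4η) + 2exp(-25σ)sin(5η).
Substituting back η = x + 2τ, σ = τ: w(x,τ) = u(x + 2τ, τ).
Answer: w(x, τ) = 3exp(-4τ)sin(2x + 4τ) + 3exp(-16τ)sin(4x + 8τ) + 2exp(-25τ)sin(5x + 10τ)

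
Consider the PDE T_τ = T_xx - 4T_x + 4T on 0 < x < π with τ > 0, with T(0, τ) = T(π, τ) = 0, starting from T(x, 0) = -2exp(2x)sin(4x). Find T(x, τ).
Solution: Substitute T = exp(2x)u, i.e. u = exp(-2x)T.
By the product rule, T_x = exp(2x)(u_x + 2u), T_xx = exp(2x)(u_xx + 4u_x + 4u), T_τ = exp(2x)u_τ.
Substituting into the PDE and dividing by exp(2x): u_τ = (u_xx + 4u_x + 4u) - 4(u_x + 2u) + 4u.
The lower-order terms cancel, leaving the standard heat equation u_τ = u_xx.
Initial data for u: u(x,0) = exp(-2x)T(x,0) = -2sin(4x). The boundary conditions carry over: u(0,τ) = u(π,τ) = 0.
Solve for u:
  Using separation of variables u = X(x)G(τ):
  Eigenfunctions: sin(nx), n = 1, 2, 3, ...
  General solution: u(x, τ) = Σ c_n sin(nx) exp(-n² τ)
  Matching u(x,0) = -2sin(4x) term by term: c_4=-2.
Hence u(x,τ) = -2exp(-16τ)sin(4x).
Transform back: T(x,τ) = exp(2x)u(x,τ).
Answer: T(x, τ) = -2exp(2x)exp(-16τ)sin(4x)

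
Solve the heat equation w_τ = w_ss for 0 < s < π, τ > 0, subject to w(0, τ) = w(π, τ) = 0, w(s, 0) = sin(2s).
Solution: Using separation of variables w = X(s)T(τ):
Eigenfunctions: sin(ns), n = 1, 2, 3, ...
General solution: w(s, τ) = Σ c_n sin(ns) exp(-n² τ)
Matching w(s,0) = sin(2s) term by term: c_2=1.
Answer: w(s, τ) = exp(-4τ)sin(2s)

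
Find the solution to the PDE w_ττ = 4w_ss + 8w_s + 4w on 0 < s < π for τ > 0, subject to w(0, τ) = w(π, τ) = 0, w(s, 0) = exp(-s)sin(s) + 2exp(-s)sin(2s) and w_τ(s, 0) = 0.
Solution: Substitute w = exp(-s)u, i.e. u = exp(s)w.
By the product rule, w_s = exp(-s)(u_s - u), w_ss = exp(-s)(u_ss - 2u_s + u), w_ττ = exp(-s)u_ττ.
Substituting into the PDE and dividing by exp(-s): u_ττ = 4(u_ss - 2u_s + u) + 8(u_s - u) + 4u.
The lower-order terms cancel, leaving the standard wave equation u_ττ = 4u_ss.
Initial data for u: u(s,0) = exp(s)w(s,0) = sin(s) + 2sin(2s); u_τ(s,0) = exp(s)w_τ(s,0) = 0. The boundary conditions carry over: u(0,τ) = u(π,τ) = 0.
Solve for u:
  Using separation of variables u = X(s)T(τ):
  Eigenfunctions: sin(ns), n = 1, 2, 3, ...
  General solution: u(s, τ) = Σ [A_n cos(2n τ) + B_n sin(2n τ)] sin(ns)
  From u(s,0) = sin(s) + 2sin(2s): A_1=1, A_2=2. From u_τ(s,0) = 0: all B_n = 0.
Hence u(s,τ) = sin(s)cos(2τ) + 2sin(2s)cos(4τ).
Transform back: w(s,τ) = exp(-s)u(s,τ).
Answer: w(s, τ) = exp(-s)sin(s)cos(2τ) + 2exp(-s)sin(2s)cos(4τ)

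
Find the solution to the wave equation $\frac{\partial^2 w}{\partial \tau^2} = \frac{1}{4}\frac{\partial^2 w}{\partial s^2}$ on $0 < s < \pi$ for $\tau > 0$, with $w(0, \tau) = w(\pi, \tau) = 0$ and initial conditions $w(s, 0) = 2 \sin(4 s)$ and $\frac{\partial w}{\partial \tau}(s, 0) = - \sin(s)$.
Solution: Separating variables: $w = \sum [A_n \cos(\omega_n \tau) + B_n \sin(\omega_n \tau)] \sin(ns)$, $\omega_n = n/2$. From ICs ($B_n$ = velocity coefficient / $\omega_n$): $A_4=2, B_1=-2$.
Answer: $w(s, \tau) = -2 \sin(\tau/2) \sin(s) + 2 \sin(4 s) \cos(2 \tau)$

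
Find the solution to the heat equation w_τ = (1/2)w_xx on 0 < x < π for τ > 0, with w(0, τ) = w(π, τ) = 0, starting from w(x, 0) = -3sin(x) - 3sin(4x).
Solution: Separating variables: w = Σ c_n exp(-n²τ/2) sin(nx). From w(x,0) = -3sin(x) - 3sin(4x): c_1=-3, c_4=-3.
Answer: w(x, τ) = -3exp(-8τ)sin(4x) - 3exp(-τ/2)sin(x)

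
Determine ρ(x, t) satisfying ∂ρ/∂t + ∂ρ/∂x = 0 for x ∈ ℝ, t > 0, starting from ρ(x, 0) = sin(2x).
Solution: By characteristics (dx/dt = 1), ρ(x,t) = f(x - t) with f = ρ(·, 0).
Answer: ρ(x, t) = -sin(2t - 2x)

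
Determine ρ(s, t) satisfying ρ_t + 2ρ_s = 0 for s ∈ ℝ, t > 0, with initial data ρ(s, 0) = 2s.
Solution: By characteristics (ds/dt = 2), ρ(s,t) = f(s - 2t) with f = ρ(·, 0).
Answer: ρ(s, t) = 2s - 4t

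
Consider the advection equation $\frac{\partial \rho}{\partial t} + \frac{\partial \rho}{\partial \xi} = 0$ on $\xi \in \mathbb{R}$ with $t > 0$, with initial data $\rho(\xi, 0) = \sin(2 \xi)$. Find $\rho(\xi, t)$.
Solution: By method of characteristics (waves move right with speed 1):
Along characteristics $\xi - t =$ const, $\rho$ is constant, so $\rho(\xi,t) = f(\xi - t)$ with $f = \rho( \cdot , 0)$.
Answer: $\rho(\xi, t) = \sin(2 \xi - 2 t)$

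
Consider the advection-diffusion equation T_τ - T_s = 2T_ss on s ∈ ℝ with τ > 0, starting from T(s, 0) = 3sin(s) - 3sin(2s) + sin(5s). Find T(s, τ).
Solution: Moving frame: η = s + τ, σ = τ, T = u(η,σ), so T_τ = u_σ + u_η and T_ss = u_ηη.
Hence T_τ - T_s = u_σ and the PDE becomes the heat equation u_σ = 2u_ηη on η ∈ ℝ.
Initial data: u(η,0) = T(η,0) = 3sin(η) - 3sin(2η) + sin(5η). Each mode sin(nη) decays as exp(-2n²σ) on ℝ, so u(η,σ) = Σ c_n exp(-2n²σ) sin(nη) with c_1=3, c_2=-3, c_5=1: u(η,σ) = 3exp(-2σ)sin(η) - 3exp(-8σ)sin(2η) + exp(-50σ)sin(5η).
Substituting back: T(s,τ) = u(s + τ, τ).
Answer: T(s, τ) = 3exp(-2τ)sin(s + τ) - 3exp(-8τ)sin(2s + 2τ) + exp(-50τ)sin(5s + 5τ)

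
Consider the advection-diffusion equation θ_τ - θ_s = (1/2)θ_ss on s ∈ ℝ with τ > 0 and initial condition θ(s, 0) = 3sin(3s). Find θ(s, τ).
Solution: Moving frame: η = s + τ, σ = τ, θ = u(η,σ), so θ_τ = u_σ + u_η and θ_ss = u_ηη.
Hence θ_τ - θ_s = u_σ and the PDE becomes the heat equation u_σ = (1/2)u_ηη on η ∈ ℝ.
Initial data: u(η,0) = θ(η,0) = 3sin(3η). Each mode sin(nη) decays as exp(-n²σ/2) on ℝ, so u(η,σ) = Σ c_n exp(-n²σ/2) sin(nη) with c_3=3: u(η,σ) = 3exp(-9σ/2)sin(3η).
Substituting back: θ(s,τ) = u(s + τ, τ).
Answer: θ(s, τ) = 3exp(-9τ/2)sin(3s + 3τ)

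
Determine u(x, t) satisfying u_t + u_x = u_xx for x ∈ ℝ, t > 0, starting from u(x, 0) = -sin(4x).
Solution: Moving frame: η = x - t, σ = t, u = w(η,σ), so u_t = w_σ - w_η and u_xx = w_ηη.
Hence u_t + u_x = w_σ and the PDE becomes the heat equation w_σ = w_ηη on η ∈ ℝ.
Initial data: w(η,0) = u(η,0) = -sin(4η). Each mode sin(nη) decays as exp(-n²σ) on ℝ, so w(η,σ) = Σ c_n exp(-n²σ) sin(nη) with c_4=-1: w(η,σ) = -exp(-16σ)sin(4η).
Substituting back: u(x,t) = w(x - t, t).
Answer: u(x, t) = exp(-16t)sin(4t - 4x)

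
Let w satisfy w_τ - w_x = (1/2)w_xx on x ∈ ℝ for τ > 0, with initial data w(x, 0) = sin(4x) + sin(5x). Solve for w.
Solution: Change to a moving frame: let η = x + τ, σ = τ and write w(x,τ) = u(η,σ).
By the chain rule w_τ = u_σ + u_η, w_x = u_η, w_xx = u_ηη.
Then w_τ - w_x = u_σ: the advection term cancels and the PDE becomes the heat equation u_σ = (1/2)u_ηη on η ∈ ℝ.
Initial data: u(η,0) = w(η,0) = sin(4η) + sin(5η).
On η ∈ ℝ each mode satisfies (sin(nη))″ = -n² sin(nη), so exp(-n²σ/2) sin(nη) solves the heat equation; by superposition u(η,σ) = Σ c_n exp(-n²σ/2) sin(nη).
Reading off the coefficients: c_4=1, c_5=1, so u(η,σ) = exp(-8σ)sin(4η) + exp(-25σ/2)sin(5η).
Substituting back η = x + τ, σ = τ: w(x,τ) = u(x + τ, τ).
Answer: w(x, τ) = exp(-8τ)sin(4x + 4τ) + exp(-25τ/2)sin(5x + 5τ)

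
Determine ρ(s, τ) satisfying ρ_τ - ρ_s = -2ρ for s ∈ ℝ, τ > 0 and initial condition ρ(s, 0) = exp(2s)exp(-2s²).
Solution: Substitute ρ = exp(2s)u.
Then ρ_s = exp(2s)(u_s + 2u), ρ_τ = exp(2s)u_τ; substituting and dividing by exp(2s), the lower-order terms cancel: u_τ - u_s = 0 (standard advection equation).
Data for u: u(s,0) = exp(-2s)ρ(s,0) = exp(-2s²).
By characteristics (ds/dτ = -1), u(s,τ) = f(s + τ) with f = u(·, 0).
So u(s,τ) = exp(-2(s + τ)²), and ρ(s,τ) = exp(2s)u(s,τ).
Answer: ρ(s, τ) = exp(2s)exp(-2(s + τ)²)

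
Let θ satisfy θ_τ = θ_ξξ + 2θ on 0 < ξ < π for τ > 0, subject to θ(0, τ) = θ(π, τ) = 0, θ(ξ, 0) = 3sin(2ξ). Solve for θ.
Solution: Substitute θ = exp(2τ)u, i.e. u = exp(-2τ)θ.
By the product rule, θ_τ = exp(2τ)(u_τ + 2u), θ_ξξ = exp(2τ)u_ξξ.
Substituting into the PDE and dividing by exp(2τ): u_τ + 2u = u_ξξ + 2u.
The lower-order terms cancel, leaving the standard heat equation u_τ = u_ξξ.
Initial data for u: u(ξ,0) = θ(ξ,0) = 3sin(2ξ). The boundary conditions carry over: u(0,τ) = u(π,τ) = 0.
Solve for u:
  Using separation of variables u = X(ξ)G(τ):
  Eigenfunctions: sin(nξ), n = 1, 2, 3, ...
  General solution: u(ξ, τ) = Σ c_n sin(nξ) exp(-n² τ)
  Matching u(ξ,0) = 3sin(2ξ) term by term: c_2=3.
Hence u(ξ,τ) = 3exp(-4τ)sin(2ξ).
Transform back: θ(ξ,τ) = exp(2τ)u(ξ,τ).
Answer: θ(ξ, τ) = 3exp(-2τ)sin(2ξ)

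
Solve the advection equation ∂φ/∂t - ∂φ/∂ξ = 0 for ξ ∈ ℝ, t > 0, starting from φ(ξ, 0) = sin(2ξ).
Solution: By method of characteristics (waves move left with speed 1):
Along characteristics ξ + t = const, φ is constant, so φ(ξ,t) = f(ξ + t) with f = φ(·, 0).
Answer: φ(ξ, t) = sin(2t + 2ξ)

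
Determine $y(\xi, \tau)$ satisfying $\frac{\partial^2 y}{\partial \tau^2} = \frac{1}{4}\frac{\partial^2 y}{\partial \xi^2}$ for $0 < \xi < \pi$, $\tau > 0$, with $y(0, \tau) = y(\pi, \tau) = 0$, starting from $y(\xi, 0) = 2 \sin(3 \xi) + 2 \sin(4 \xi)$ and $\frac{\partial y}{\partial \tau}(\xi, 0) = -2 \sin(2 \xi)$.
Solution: Using separation of variables $y = X(\xi)T(\tau)$:
Eigenfunctions: $\sin(n\xi)$, $n = 1, 2, 3, \ldots$
General solution: $y(\xi, \tau) = \sum [A_n \cos(n \tau/2) + B_n \sin(n \tau/2)] \sin(n\xi)$
From $y(\xi,0) = 2 \sin(3 \xi) + 2 \sin(4 \xi)$: $A_3=2, A_4=2$. From $y_{\tau}(\xi,0) = -2 \sin(2 \xi)$, using $y_{\tau}(\xi,0) = \sum \omega_n B_n \sin(n\xi)$ with $\omega_n = n/2$: $B_2 = (-2)/1 = -2$.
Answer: $y(\xi, \tau) = -2 \sin(\tau) \sin(2 \xi) + 2 \sin(3 \xi) \cos(3 \tau/2) + 2 \sin(4 \xi) \cos(2 \tau)$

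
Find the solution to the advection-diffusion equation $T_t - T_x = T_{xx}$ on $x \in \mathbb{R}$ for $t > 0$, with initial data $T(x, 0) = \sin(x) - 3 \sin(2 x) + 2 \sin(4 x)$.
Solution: Change to a moving frame: let $\eta = x + t$, $\sigma = t$ and write $T(x,t) = u(\eta,\sigma)$.
By the chain rule $T_t = u_{\sigma} + u_{\eta}$, $T_x = u_{\eta}$, $T_{xx} = u_{\eta\eta}$.
Then $T_t - T_x = u_{\sigma}$: the advection term cancels and the PDE becomes the heat equation $u_{\sigma} = u_{\eta\eta}$ on $\eta \in \mathbb{R}$.
Initial data: $u(\eta,0) = T(\eta,0) = \sin(\eta) - 3 \sin(2 \eta) + 2 \sin(4 \eta)$.
On $\eta \in \mathbb{R}$ each mode satisfies $(\sin(n\eta))'' = -n^2 \sin(n\eta)$, so $e^{-n^2\sigma} \sin(n\eta)$ solves the heat equation; by superposition $u(\eta,\sigma) = \sum c_n e^{-n^2\sigma} \sin(n\eta)$.
Reading off the coefficients: $c_1=1, c_2=-3, c_4=2$, so $u(\eta,\sigma) = e^{-\sigma} \sin(\eta) - 3 e^{-4 \sigma} \sin(2 \eta) + 2 e^{-16 \sigma} \sin(4 \eta)$.
Substituting back $\eta = x + t$, $\sigma = t$: $T(x,t) = u(x + t, t)$.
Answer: $T(x, t) = e^{-t} \sin(t + x) - 3 e^{-4 t} \sin(2 t + 2 x) + 2 e^{-16 t} \sin(4 t + 4 x)$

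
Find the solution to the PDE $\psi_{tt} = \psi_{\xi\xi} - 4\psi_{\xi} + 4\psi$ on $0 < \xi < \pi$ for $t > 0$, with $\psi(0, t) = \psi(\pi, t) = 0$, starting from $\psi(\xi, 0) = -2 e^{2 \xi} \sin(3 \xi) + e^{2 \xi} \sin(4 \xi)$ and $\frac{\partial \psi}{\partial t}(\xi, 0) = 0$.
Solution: Substitute $\psi = e^{2\xi}u$, i.e. $u = e^{-2\xi}\psi$.
By the product rule, $\psi_{\xi} = e^{2\xi}(u_{\xi} + 2u)$, $\psi_{\xi\xi} = e^{2\xi}(u_{\xi\xi} + 4u_{\xi} + 4u)$, $\psi_{tt} = e^{2\xi}u_{tt}$.
Substituting into the PDE and dividing by $e^{2\xi}$: $u_{tt} = (u_{\xi\xi} + 4u_{\xi} + 4u) - 4(u_{\xi} + 2u) + 4u$.
The lower-order terms cancel, leaving the standard wave equation $u_{tt} = u_{\xi\xi}$.
Initial data for $u$: $u(\xi,0) = e^{-2\xi}\psi(\xi,0) = -2 \sin(3 \xi) + \sin(4 \xi)$; $u_t(\xi,0) = e^{-2\xi}\psi_t(\xi,0) = 0$. The boundary conditions carry over: $u(0,t) = u(\pi,t) = 0$.
Solve for $u$:
  Using separation of variables $u = X(\xi)T(t)$:
  Eigenfunctions: $\sin(n\xi)$, $n = 1, 2, 3, \ldots$
  General solution: $u(\xi, t) = \sum [A_n \cos(n t) + B_n \sin(n t)] \sin(n\xi)$
  From $u(\xi,0) = -2 \sin(3 \xi) + \sin(4 \xi)$: $A_3=-2, A_4=1$. From $u_t(\xi,0) = 0$: all $B_n = 0$.
Hence $u(\xi,t) = -2 \sin(3 \xi) \cos(3 t) + \sin(4 \xi) \cos(4 t)$.
Transform back: $\psi(\xi,t) = e^{2\xi}u(\xi,t)$.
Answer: $\psi(\xi, t) = -2 e^{2 \xi} \sin(3 \xi) \cos(3 t) + e^{2 \xi} \sin(4 \xi) \cos(4 t)$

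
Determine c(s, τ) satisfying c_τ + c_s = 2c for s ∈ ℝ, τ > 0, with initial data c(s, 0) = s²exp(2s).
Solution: Substitute c = exp(2s)u.
Then c_s = exp(2s)(u_s + 2u), c_τ = exp(2s)u_τ; substituting and dividing by exp(2s), the lower-order terms cancel: u_τ + u_s = 0 (standard advection equation).
Data for u: u(s,0) = exp(-2s)c(s,0) = s².
By characteristics (ds/dτ = 1), u(s,τ) = f(s - τ) with f = u(·, 0).
So u(s,τ) = s² - 2sτ + τ², and c(s,τ) = exp(2s)u(s,τ).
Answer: c(s, τ) = s²exp(2s) - 2sτexp(2s) + τ²exp(2s)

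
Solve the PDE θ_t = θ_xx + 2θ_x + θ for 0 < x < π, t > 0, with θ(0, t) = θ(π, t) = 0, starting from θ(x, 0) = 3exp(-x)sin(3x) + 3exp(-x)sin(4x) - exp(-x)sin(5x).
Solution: Substitute θ = exp(-x)u, i.e. u = exp(x)θ.
By the product rule, θ_x = exp(-x)(u_x - u), θ_xx = exp(-x)(u_xx - 2u_x + u), θ_t = exp(-x)u_t.
Substituting into the PDE and dividing by exp(-x): u_t = (u_xx - 2u_x + u) + 2(u_x - u) + u.
The lower-order terms cancel, leaving the standard heat equation u_t = u_xx.
Initial data for u: u(x,0) = exp(x)θ(x,0) = 3sin(3x) + 3sin(4x) - sin(5x). The boundary conditions carry over: u(0,t) = u(π,t) = 0.
Solve for u:
  Using separation of variables u = X(x)G(t):
  Eigenfunctions: sin(nx), n = 1, 2, 3, ...
  General solution: u(x, t) = Σ c_n sin(nx) exp(-n² t)
  Matching u(x,0) = 3sin(3x) + 3sin(4x) - sin(5x) term by term: c_3=3, c_4=3, c_5=-1.
Hence u(x,t) = 3exp(-9t)sin(3x) + 3exp(-16t)sin(4x) - exp(-25t)sin(5x).
Transform back: θ(x,t) = exp(-x)u(x,t).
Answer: θ(x, t) = 3exp(-9t)exp(-x)sin(3x) + 3exp(-16t)exp(-x)sin(4x) - exp(-25t)exp(-x)sin(5x)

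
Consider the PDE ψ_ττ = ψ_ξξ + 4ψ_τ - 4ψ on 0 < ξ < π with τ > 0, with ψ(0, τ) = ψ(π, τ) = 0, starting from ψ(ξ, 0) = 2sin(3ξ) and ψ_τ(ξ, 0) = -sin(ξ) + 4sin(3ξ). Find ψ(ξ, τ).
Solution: Substitute ψ = exp(2τ)u, i.e. u = exp(-2τ)ψ.
By the product rule, ψ_τ = exp(2τ)(u_τ + 2u), ψ_ττ = exp(2τ)(u_ττ + 4u_τ + 4u), ψ_ξξ = exp(2τ)u_ξξ.
Substituting into the PDE and dividing by exp(2τ): u_ττ + 4u_τ + 4u = u_ξξ + 4(u_τ + 2u) - 4u.
The lower-order terms cancel, leaving the standard wave equation u_ττ = u_ξξ.
Initial data for u: u(ξ,0) = ψ(ξ,0) = 2sin(3ξ); u_τ(ξ,0) = ψ_τ(ξ,0) - 2ψ(ξ,0) = -sin(ξ). The boundary conditions carry over: u(0,τ) = u(π,τ) = 0.
Solve for u:
  Using separation of variables u = X(ξ)T(τ):
  Eigenfunctions: sin(nξ), n = 1, 2, 3, ...
  General solution: u(ξ, τ) = Σ [A_n cos(n τ) + B_n sin(n τ)] sin(nξ)
  From u(ξ,0) = 2sin(3ξ): A_3=2. From u_τ(ξ,0) = -sin(ξ), using u_τ(ξ,0) = Σ ω_n B_n sin(nξ) with ω_n = n: B_1 = (-1)/1 = -1.
Hence u(ξ,τ) = -sin(ξ)sin(τ) + 2sin(3ξ)cos(3τ).
Transform back: ψ(ξ,τ) = exp(2τ)u(ξ,τ).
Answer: ψ(ξ, τ) = -exp(2τ)sin(ξ)sin(τ) + 2exp(2τ)sin(3ξ)cos(3τ)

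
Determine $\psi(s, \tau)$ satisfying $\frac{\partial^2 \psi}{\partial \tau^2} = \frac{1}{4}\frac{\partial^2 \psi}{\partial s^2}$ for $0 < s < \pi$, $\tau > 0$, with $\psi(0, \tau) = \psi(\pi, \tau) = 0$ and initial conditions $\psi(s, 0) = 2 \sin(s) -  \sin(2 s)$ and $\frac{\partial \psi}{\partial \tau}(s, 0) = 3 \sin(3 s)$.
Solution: Using separation of variables $\psi = X(s)T(\tau)$:
Eigenfunctions: $\sin(ns)$, $n = 1, 2, 3, \ldots$
General solution: $\psi(s, \tau) = \sum [A_n \cos(n \tau/2) + B_n \sin(n \tau/2)] \sin(ns)$
From $\psi(s,0) = 2 \sin(s) - \sin(2 s)$: $A_1=2, A_2=-1$. From $\psi_{\tau}(s,0) = 3 \sin(3 s)$, using $\psi_{\tau}(s,0) = \sum \omega_n B_n \sin(ns)$ with $\omega_n = n/2$: $B_3 = 3/(3/2) = 2$.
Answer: $\psi(s, \tau) = 2 \sin(3 \tau/2) \sin(3 s) + 2 \sin(s) \cos(\tau/2) -  \sin(2 s) \cos(\tau)$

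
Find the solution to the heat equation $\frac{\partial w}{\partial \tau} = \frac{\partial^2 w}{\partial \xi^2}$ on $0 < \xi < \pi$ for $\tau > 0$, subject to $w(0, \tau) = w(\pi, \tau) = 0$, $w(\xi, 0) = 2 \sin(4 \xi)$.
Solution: Using separation of variables $w = X(\xi)T(\tau)$:
Eigenfunctions: $\sin(n\xi)$, $n = 1, 2, 3, \ldots$
General solution: $w(\xi, \tau) = \sum c_n \sin(n\xi) e^{-n^2 \tau}$
Matching $w(\xi,0) = 2 \sin(4 \xi)$ term by term: $c_4=2$.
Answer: $w(\xi, \tau) = 2 e^{-16 \tau} \sin(4 \xi)$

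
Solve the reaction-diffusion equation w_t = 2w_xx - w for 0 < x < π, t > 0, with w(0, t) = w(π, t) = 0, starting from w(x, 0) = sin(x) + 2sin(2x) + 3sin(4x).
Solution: Substitute w = exp(-t)u, i.e. u = exp(t)w.
By the product rule, w_t = exp(-t)(u_t - u), w_xx = exp(-t)u_xx.
Substituting into the PDE and dividing by exp(-t): u_t - u = 2u_xx - u.
The lower-order terms cancel, leaving the standard heat equation u_t = 2u_xx.
Initial data for u: u(x,0) = w(x,0) = sin(x) + 2sin(2x) + 3sin(4x). The boundary conditions carry over: u(0,t) = u(π,t) = 0.
Solve for u:
  Using separation of variables u = X(x)T(t):
  Eigenfunctions: sin(nx), n = 1, 2, 3, ...
  General solution: u(x, t) = Σ c_n sin(nx) exp(-2n² t)
  Matching u(x,0) = sin(x) + 2sin(2x) + 3sin(4x) term by term: c_1=1, c_2=2, c_4=3.
Hence u(x,t) = exp(-2t)sin(x) + 2exp(-8t)sin(2x) + 3exp(-32t)sin(4x).
Transform back: w(x,t) = exp(-t)u(x,t).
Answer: w(x, t) = exp(-3t)sin(x) + 2exp(-9t)sin(2x) + 3exp(-33t)sin(4x)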